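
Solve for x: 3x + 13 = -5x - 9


Starting with: 3x + 13 = -5x - 9
Move all x terms to left: (3 + 5)x = -9 - 13
Simplify: 8x = -22
Divide both sides by 8: x = -11/4

x = -11/4


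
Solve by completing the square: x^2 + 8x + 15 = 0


Start: x^2 + 8x + 15 = 0
Move constant: x^2 + 8x = -15
Half of 8 is 4, squared is 16
Add 16 to both sides: x^2 + 8x + 16 = 1
(x + 4)^2 = 1
x + 4 = ±1
x = -4 + 1 = -3 or x = -4 - 1 = -5

x = -5, x = -3


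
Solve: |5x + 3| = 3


An absolute value equation |expr| = 3 gives two cases:
Case 1: 5x + 3 = 3
  5x = 0, so x = 0
Case 2: 5x + 3 = -3
  5x = -6, so x = -6/5

x = -6/5, x = 0


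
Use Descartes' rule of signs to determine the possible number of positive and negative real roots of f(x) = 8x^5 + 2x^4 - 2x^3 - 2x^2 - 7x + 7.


Descartes' rule of signs:

For positive roots, count sign changes in f(x) = 8x^5 + 2x^4 - 2x^3 - 2x^2 - 7x + 7:
Signs of coefficients: +, +, -, -, -, +
Number of sign changes: 2
Possible positive real roots: 2, 0

For negative roots, examine f(-x) = -8x^5 + 2x^4 + 2x^3 - 2x^2 + 7x + 7:
Signs of coefficients: -, +, +, -, +, +
Number of sign changes: 3
Possible negative real roots: 3, 1

Positive roots: 2 or 0; Negative roots: 3 or 1


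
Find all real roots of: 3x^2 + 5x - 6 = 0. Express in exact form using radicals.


Using the quadratic formula: x = (-b ± sqrt(b^2 - 4ac)) / (2a)
Here a = 3, b = 5, c = -6
Discriminant = b^2 - 4ac = 5^2 - 4(3)(-6) = 25 + 72 = 97
Since discriminant = 97 > 0, there are two real roots.
x = (-5 ± sqrt(97)) / 6
Numerically: x ≈ 0.8081 or x ≈ -2.4748

x = (-5 + sqrt(97)) / 6 or x = (-5 - sqrt(97)) / 6


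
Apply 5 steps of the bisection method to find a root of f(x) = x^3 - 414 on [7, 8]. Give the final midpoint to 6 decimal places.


f(x) = x^3 - 414
f(7) = -71 < 0
f(8) = 98 > 0

Step 1: midpoint = (7.000000 + 8.000000)/2 = 7.500000
  f(7.500000) = 7.875000
  f(mid) > 0, so root is in [7.000000, 7.500000]

Step 2: midpoint = (7.000000 + 7.500000)/2 = 7.250000
  f(7.250000) = -32.921875
  f(mid) < 0, so root is in [7.250000, 7.500000]

Step 3: midpoint = (7.250000 + 7.500000)/2 = 7.375000
  f(7.375000) = -12.869141
  f(mid) < 0, so root is in [7.375000, 7.500000]

Step 4: midpoint = (7.375000 + 7.500000)/2 = 7.437500
  f(7.437500) = -2.584229
  f(mid) < 0, so root is in [7.437500, 7.500000]

Step 5: midpoint = (7.437500 + 7.500000)/2 = 7.468750
  f(7.468750) = 2.623505
  f(mid) > 0, so root is in [7.437500, 7.468750]

midpoint = 7.468750


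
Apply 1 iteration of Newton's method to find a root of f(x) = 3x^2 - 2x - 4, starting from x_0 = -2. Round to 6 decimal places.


Newton's method: x_(n+1) = x_n - f(x_n)/f'(x_n)
f(x) = 3x^2 - 2x - 4
f'(x) = 6x - 2

Iteration 1:
  f(-2.000000) = 12.000000
  f'(-2.000000) = -14.000000
  x_1 = -2.000000 - (12.000000)/(-14.000000) = -1.142857

x_1 = -1.142857


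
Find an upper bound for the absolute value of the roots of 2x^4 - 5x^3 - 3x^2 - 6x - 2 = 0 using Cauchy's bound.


Cauchy's bound: all roots r satisfy |r| <= 1 + max(|a_i/a_n|) for i = 0,...,n-1
where a_n is the leading coefficient.

Coefficients: [2, -5, -3, -6, -2]
Leading coefficient a_n = 2
Ratios |a_i/a_n|: 5/2, 3/2, 3, 1
Maximum ratio: 3
Cauchy's bound: |r| <= 1 + 3 = 4

Upper bound = 4


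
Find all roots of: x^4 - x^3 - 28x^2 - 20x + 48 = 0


Let p(x) = x^4 - x^3 - 28x^2 - 20x + 48. By the rational root theorem (leading coefficient 1), any rational root is an integer divisor of 48: try ±1, ±2, ... in turn.
Test x = 1: value = 0 ✓, so (x - 1) is a factor.
Synthetic division by (x - 1): bring down 1; 1(1) - 1 = 0; 0(1) - 28 = -28; (-28)(1) - 20 = -48; (-48)(1) + 48 = 0 → quotient x^3 - 28x - 48, remainder 0.
Continue with the quotient x^3 - 28x - 48 (candidates must divide 48; re-test x = 1 first in case it repeats).
Test x = 1: value = -75 ≠ 0.
Test x = -1: value = -21 ≠ 0.
Test x = 2: value = -96 ≠ 0.
Test x = -2: value = 0 ✓, so (x + 2) is a factor.
Synthetic division by (x + 2): bring down 1; 1(-2) + 0 = -2; (-2)(-2) - 28 = -24; (-24)(-2) - 48 = 0 → quotient x^2 - 2x - 24, remainder 0.
Solve the quadratic x^2 - 2x - 24 = 0: discriminant = (-2)^2 - 4(1)(-24) = 4 + 96 = 100.
sqrt(100) = 10, so x = (2 ± 10)/2: x = 6 or x = -4.
Collecting all roots found:

x = -4, x = -2, x = 1, x = 6


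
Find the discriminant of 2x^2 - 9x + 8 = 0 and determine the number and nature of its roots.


For ax^2 + bx + c = 0, discriminant D = b^2 - 4ac
Here a = 2, b = -9, c = 8
D = (-9)^2 - 4(2)(8) = 81 - 64 = 17

D = 17 > 0 but not a perfect square
The equation has 2 distinct real irrational roots.

Discriminant = 17, 2 distinct real irrational roots


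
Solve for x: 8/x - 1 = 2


Subtract -1 from both sides: 8/x = 3
Multiply both sides by x: 8 = 3 * x
Divide by 3: x = 8/3

x = 8/3


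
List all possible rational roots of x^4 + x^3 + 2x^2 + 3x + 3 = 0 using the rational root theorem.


Rational root theorem: possible roots are ±p/q where:
  p divides the constant term (3): p ∈ {1, 3}
  q divides the leading coefficient (1): q ∈ {1}

All possible rational roots: -3, -1, 1, 3

-3, -1, 1, 3


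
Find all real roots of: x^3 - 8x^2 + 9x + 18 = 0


Let p(x) = x^3 - 8x^2 + 9x + 18. By the rational root theorem (leading coefficient 1), any rational root is an integer divisor of 18: try ±1, ±2, ... in turn.
Test x = 1: value = 20 ≠ 0.
Test x = -1: value = 0 ✓, so (x + 1) is a factor.
Synthetic division by (x + 1): bring down 1; 1(-1) - 8 = -9; (-9)(-1) + 9 = 18; 18(-1) + 18 = 0 → quotient x^2 - 9x + 18, remainder 0.
Solve the quadratic x^2 - 9x + 18 = 0: discriminant = (-9)^2 - 4(1)(18) = 81 - 72 = 9.
sqrt(9) = 3, so x = (9 ± 3)/2: x = 6 or x = 3.

x = -1, x = 3, x = 6


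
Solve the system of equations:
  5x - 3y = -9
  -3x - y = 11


Using Cramer's rule:
Determinant D = (5)(-1) - (-3)(-3) = -5 - 9 = -14
Dx = (-9)(-1) - (11)(-3) = 9 + 33 = 42
Dy = (5)(11) - (-3)(-9) = 55 - 27 = 28
x = Dx/D = 42/-14 = -3
y = Dy/D = 28/-14 = -2

x = -3, y = -2


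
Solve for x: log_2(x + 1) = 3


Convert to exponential form: x + 1 = 2^3 = 8
x = 8 - 1 = 7
Check: log_2(7 + 1) = log_2(8) = log_2(8) = 3 ✓

x = 7


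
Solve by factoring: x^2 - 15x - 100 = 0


We need two numbers that multiply to -100 and add to -15.
Those numbers are -20 and 5 (since (-20) * 5 = -100 and (-20) + 5 = -15).
So x^2 - 15x - 100 = (x - 20)(x + 5) = 0
Setting each factor to zero: x = 20 or x = -5

x = -5, x = 20


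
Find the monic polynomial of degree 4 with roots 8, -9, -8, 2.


A monic polynomial with roots 8, -9, -8, 2 is:
p(x) = (x - 8)(x + 9)(x + 8)(x - 2)
After multiplying by (x - 8): x - 8
After multiplying by (x + 9): x^2 + x - 72
After multiplying by (x + 8): x^3 + 9x^2 - 64x - 576
After multiplying by (x - 2): x^4 + 7x^3 - 82x^2 - 448x + 1152

x^4 + 7x^3 - 82x^2 - 448x + 1152


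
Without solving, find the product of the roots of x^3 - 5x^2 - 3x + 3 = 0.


By Vieta's formulas for x^3 + bx^2 + cx + d = 0:
  r1 + r2 + r3 = -b/a = 5
  r1*r2 + r1*r3 + r2*r3 = c/a = -3
  r1*r2*r3 = -d/a = -3


Product = -3


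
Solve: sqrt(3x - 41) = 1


Square both sides: 3x - 41 = 1^2 = 1
3x = 1 + 41 = 42
x = 14
Check: sqrt(3*14 - 41) = sqrt(1) = 1 ✓

x = 14


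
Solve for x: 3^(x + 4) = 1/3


Express both sides with the same base.
1/3 = 3^(-1)
Since the bases match, equate exponents: x + 4 = -1
So x = -1 - (4) = -5

x = -5


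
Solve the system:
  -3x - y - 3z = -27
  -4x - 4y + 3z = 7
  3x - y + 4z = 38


Using Cramer's rule. Expand each determinant along the first row.
D  = (-3)*[(-4)*4 - 3*(-1)] - (-1)*[(-4)*4 - 3*3] + (-3)*[(-4)*(-1) - (-4)*3]
  = (-3)*(-13) - (-1)*(-25) + (-3)*(16) = -34
Dx = (-27)*[(-4)*4 - 3*(-1)] - (-1)*[7*4 - 3*38] + (-3)*[7*(-1) - (-4)*38]
  = (-27)*(-13) - (-1)*(-86) + (-3)*(145) = -170
Dy = (-3)*[7*4 - 3*38] - (-27)*[(-4)*4 - 3*3] + (-3)*[(-4)*38 - 7*3]
  = (-3)*(-86) - (-27)*(-25) + (-3)*(-173) = 102
Dz = (-3)*[(-4)*38 - 7*(-1)] - (-1)*[(-4)*38 - 7*3] + (-27)*[(-4)*(-1) - (-4)*3]
  = (-3)*(-145) - (-1)*(-173) + (-27)*(16) = -170
x = Dx/D = -170/-34 = 5, y = Dy/D = 102/-34 = -3, z = Dz/D = -170/-34 = 5
Check eq1: (-3)(5) + (-1)(-3) + (-3)(5) = -27 = -27 ✓
Check eq2: (-4)(5) + (-4)(-3) + (3)(5) = 7 = 7 ✓
Check eq3: (3)(5) + (-1)(-3) + (4)(5) = 38 = 38 ✓

x = 5, y = -3, z = 5


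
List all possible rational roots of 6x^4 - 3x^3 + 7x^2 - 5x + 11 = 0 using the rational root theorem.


Rational root theorem: possible roots are ±p/q where:
  p divides the constant term (11): p ∈ {1, 11}
  q divides the leading coefficient (6): q ∈ {1, 2, 3, 6}

All possible rational roots: -11, -11/2, -11/3, -11/6, -1, -1/2, -1/3, -1/6, 1/6, 1/3, 1/2, 1, 11/6, 11/3, 11/2, 11

-11, -11/2, -11/3, -11/6, -1, -1/2, -1/3, -1/6, 1/6, 1/3, 1/2, 1, 11/6, 11/3, 11/2, 11


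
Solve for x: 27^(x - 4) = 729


Express both sides with the same base.
729 = 27^2
Since the bases match, equate exponents: x - 4 = 2
So x = 2 - (-4) = 6

x = 6


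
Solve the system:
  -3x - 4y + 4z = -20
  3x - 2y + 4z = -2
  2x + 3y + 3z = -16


Using Cramer's rule. Expand each determinant along the first row.
D  = (-3)*[(-2)*3 - 4*3] - (-4)*[3*3 - 4*2] + 4*[3*3 - (-2)*2]
  = (-3)*(-18) - (-4)*(1) + 4*(13) = 110
Dx = (-20)*[(-2)*3 - 4*3] - (-4)*[(-2)*3 - 4*(-16)] + 4*[(-2)*3 - (-2)*(-16)]
  = (-20)*(-18) - (-4)*(58) + 4*(-38) = 440
Dy = (-3)*[(-2)*3 - 4*(-16)] - (-20)*[3*3 - 4*2] + 4*[3*(-16) - (-2)*2]
  = (-3)*(58) - (-20)*(1) + 4*(-44) = -330
Dz = (-3)*[(-2)*(-16) - (-2)*3] - (-4)*[3*(-16) - (-2)*2] + (-20)*[3*3 - (-2)*2]
  = (-3)*(38) - (-4)*(-44) + (-20)*(13) = -550
x = Dx/D = 440/110 = 4, y = Dy/D = -330/110 = -3, z = Dz/D = -550/110 = -5
Check eq1: (-3)(4) + (-4)(-3) + (4)(-5) = -20 = -20 ✓
Check eq2: (3)(4) + (-2)(-3) + (4)(-5) = -2 = -2 ✓
Check eq3: (2)(4) + (3)(-3) + (3)(-5) = -16 = -16 ✓

x = 4, y = -3, z = -5


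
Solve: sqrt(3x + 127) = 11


Square both sides: 3x + 127 = 11^2 = 121
3x = 121 - 127 = -6
x = -2
Check: sqrt(3*(-2) + 127) = sqrt(121) = 11 ✓

x = -2


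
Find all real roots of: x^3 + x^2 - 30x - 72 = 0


Let p(x) = x^3 + x^2 - 30x - 72. By the rational root theorem (leading coefficient 1), any rational root is an integer divisor of 72: try ±1, ±2, ... in turn.
Test x = 1: value = -100 ≠ 0.
Test x = -1: value = -42 ≠ 0.
Test x = 2: value = -120 ≠ 0.
Test x = -2: value = -16 ≠ 0.
Test x = 3: value = -126 ≠ 0.
Test x = -3: value = 0 ✓, so (x + 3) is a factor.
Synthetic division by (x + 3): bring down 1; 1(-3) + 1 = -2; (-2)(-3) - 30 = -24; (-24)(-3) - 72 = 0 → quotient x^2 - 2x - 24, remainder 0.
Solve the quadratic x^2 - 2x - 24 = 0: discriminant = (-2)^2 - 4(1)(-24) = 4 + 96 = 100.
sqrt(100) = 10, so x = (2 ± 10)/2: x = 6 or x = -4.

x = -4, x = -3, x = 6


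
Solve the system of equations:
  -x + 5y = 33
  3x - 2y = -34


Using Cramer's rule:
Determinant D = (-1)(-2) - (3)(5) = 2 - 15 = -13
Dx = (33)(-2) - (-34)(5) = -66 + 170 = 104
Dy = (-1)(-34) - (3)(33) = 34 - 99 = -65
x = Dx/D = 104/-13 = -8
y = Dy/D = -65/-13 = 5

x = -8, y = 5


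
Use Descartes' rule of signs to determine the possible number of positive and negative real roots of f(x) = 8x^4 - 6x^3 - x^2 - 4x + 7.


Descartes' rule of signs:

For positive roots, count sign changes in f(x) = 8x^4 - 6x^3 - x^2 - 4x + 7:
Signs of coefficients: +, -, -, -, +
Number of sign changes: 2
Possible positive real roots: 2, 0

For negative roots, examine f(-x) = 8x^4 + 6x^3 - x^2 + 4x + 7:
Signs of coefficients: +, +, -, +, +
Number of sign changes: 2
Possible negative real roots: 2, 0

Positive roots: 2 or 0; Negative roots: 2 or 0


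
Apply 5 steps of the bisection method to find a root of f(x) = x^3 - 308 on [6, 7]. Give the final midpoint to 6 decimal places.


f(x) = x^3 - 308
f(6) = -92 < 0
f(7) = 35 > 0

Step 1: midpoint = (6.000000 + 7.000000)/2 = 6.500000
  f(6.500000) = -33.375000
  f(mid) < 0, so root is in [6.500000, 7.000000]

Step 2: midpoint = (6.500000 + 7.000000)/2 = 6.750000
  f(6.750000) = -0.453125
  f(mid) < 0, so root is in [6.750000, 7.000000]

Step 3: midpoint = (6.750000 + 7.000000)/2 = 6.875000
  f(6.875000) = 16.951172
  f(mid) > 0, so root is in [6.750000, 6.875000]

Step 4: midpoint = (6.750000 + 6.875000)/2 = 6.812500
  f(6.812500) = 8.169189
  f(mid) > 0, so root is in [6.750000, 6.812500]

Step 5: midpoint = (6.750000 + 6.812500)/2 = 6.781250
  f(6.781250) = 3.838165
  f(mid) > 0, so root is in [6.750000, 6.781250]

midpoint = 6.781250


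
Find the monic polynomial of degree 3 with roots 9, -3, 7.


A monic polynomial with roots 9, -3, 7 is:
p(x) = (x - 9)(x + 3)(x - 7)
After multiplying by (x - 9): x - 9
After multiplying by (x + 3): x^2 - 6x - 27
After multiplying by (x - 7): x^3 - 13x^2 + 15x + 189

x^3 - 13x^2 + 15x + 189


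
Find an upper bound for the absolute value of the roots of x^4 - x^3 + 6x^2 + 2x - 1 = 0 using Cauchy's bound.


Cauchy's bound: all roots r satisfy |r| <= 1 + max(|a_i/a_n|) for i = 0,...,n-1
where a_n is the leading coefficient.

Coefficients: [1, -1, 6, 2, -1]
Leading coefficient a_n = 1
Ratios |a_i/a_n|: 1, 6, 2, 1
Maximum ratio: 6
Cauchy's bound: |r| <= 1 + 6 = 7

Upper bound = 7


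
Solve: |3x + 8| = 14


An absolute value equation |expr| = 14 gives two cases:
Case 1: 3x + 8 = 14
  3x = 6, so x = 2
Case 2: 3x + 8 = -14
  3x = -22, so x = -22/3

x = -22/3, x = 2


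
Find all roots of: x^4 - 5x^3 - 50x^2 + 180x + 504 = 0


Let p(x) = x^4 - 5x^3 - 50x^2 + 180x + 504. By the rational root theorem (leading coefficient 1), any rational root is an integer divisor of 504: try ±1, ±2, ... in turn.
Test x = 1: value = 630 ≠ 0.
Test x = -1: value = 280 ≠ 0.
Test x = 2: value = 640 ≠ 0.
Test x = -2: value = 0 ✓, so (x + 2) is a factor.
Synthetic division by (x + 2): bring down 1; 1(-2) - 5 = -7; (-7)(-2) - 50 = -36; (-36)(-2) + 180 = 252; 252(-2) + 504 = 0 → quotient x^3 - 7x^2 - 36x + 252, remainder 0.
Continue with the quotient x^3 - 7x^2 - 36x + 252 (candidates must divide 252; re-test x = -2 first in case it repeats).
Test x = -2: value = 288 ≠ 0.
Test x = 3: value = 108 ≠ 0.
Test x = -3: value = 270 ≠ 0.
Test x = 4: value = 60 ≠ 0.
Test x = -4: value = 220 ≠ 0.
Test x = 6: value = 0 ✓, so (x - 6) is a factor.
Synthetic division by (x - 6): bring down 1; 1(6) - 7 = -1; (-1)(6) - 36 = -42; (-42)(6) + 252 = 0 → quotient x^2 - x - 42, remainder 0.
Solve the quadratic x^2 - x - 42 = 0: discriminant = (-1)^2 - 4(1)(-42) = 1 + 168 = 169.
sqrt(169) = 13, so x = (1 ± 13)/2: x = 7 or x = -6.
Collecting all roots found:

x = -6, x = -2, x = 6, x = 7


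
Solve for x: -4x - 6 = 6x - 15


Starting with: -4x - 6 = 6x - 15
Move all x terms to left: (-4 - 6)x = -15 + 6
Simplify: -10x = -9
Divide both sides by -10: x = 9/10

x = 9/10


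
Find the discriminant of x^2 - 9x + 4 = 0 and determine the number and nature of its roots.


For ax^2 + bx + c = 0, discriminant D = b^2 - 4ac
Here a = 1, b = -9, c = 4
D = (-9)^2 - 4(1)(4) = 81 - 16 = 65

D = 65 > 0 but not a perfect square
The equation has 2 distinct real irrational roots.

Discriminant = 65, 2 distinct real irrational roots


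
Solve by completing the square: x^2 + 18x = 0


Start: x^2 + 18x + 0 = 0
Move constant: x^2 + 18x = 0
Half of 18 is 9, squared is 81
Add 81 to both sides: x^2 + 18x + 81 = 81
(x + 9)^2 = 81
x + 9 = ±9
x = -9 + 9 = 0 or x = -9 - 9 = -18

x = -18, x = 0


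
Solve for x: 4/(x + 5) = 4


Multiply both sides by (x + 5): 4 = 4(x + 5)
Distribute: 4 = 4x + 20
4x = 4 - 20 = -16
x = -4

x = -4


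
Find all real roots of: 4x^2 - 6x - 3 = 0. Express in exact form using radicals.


Using the quadratic formula: x = (-b ± sqrt(b^2 - 4ac)) / (2a)
Here a = 4, b = -6, c = -3
Discriminant = b^2 - 4ac = (-6)^2 - 4(4)(-3) = 36 + 48 = 84
Since discriminant = 84 > 0, there are two real roots.
x = (6 ± 2*sqrt(21)) / 8
Simplifying: x = (3 ± sqrt(21)) / 4
Numerically: x ≈ 1.8956 or x ≈ -0.3956

x = (3 + sqrt(21)) / 4 or x = (3 - sqrt(21)) / 4


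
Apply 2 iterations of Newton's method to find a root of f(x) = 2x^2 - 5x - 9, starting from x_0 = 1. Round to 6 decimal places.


Newton's method: x_(n+1) = x_n - f(x_n)/f'(x_n)
f(x) = 2x^2 - 5x - 9
f'(x) = 4x - 5

Iteration 1:
  f(1.000000) = -12.000000
  f'(1.000000) = -1.000000
  x_1 = 1.000000 - (-12.000000)/(-1.000000) = -11.000000

Iteration 2:
  f(-11.000000) = 288.000000
  f'(-11.000000) = -49.000000
  x_2 = -11.000000 - (288.000000)/(-49.000000) = -5.122449

x_2 = -5.122449


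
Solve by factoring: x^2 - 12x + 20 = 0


We need two numbers that multiply to 20 and add to -12.
Those numbers are -10 and -2 (since (-10) * (-2) = 20 and (-10) + (-2) = -12).
So x^2 - 12x + 20 = (x - 10)(x - 2) = 0
Setting each factor to zero: x = 10 or x = 2

x = 2, x = 10


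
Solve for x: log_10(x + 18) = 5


Convert to exponential form: x + 18 = 10^5 = 100000
x = 100000 - 18 = 99982
Check: log_10(99982 + 18) = log_10(100000) = log_10(100000) = 5 ✓

x = 99982


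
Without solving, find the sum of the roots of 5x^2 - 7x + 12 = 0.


By Vieta's formulas for ax^2 + bx + c = 0:
  Sum of roots = -b/a
  Product of roots = c/a

Here a = 5, b = -7, c = 12
Sum = -(-7)/5 = 7/5
Product = 12/5 = 12/5

Sum = 7/5


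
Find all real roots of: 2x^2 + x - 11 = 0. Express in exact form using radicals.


Using the quadratic formula: x = (-b ± sqrt(b^2 - 4ac)) / (2a)
Here a = 2, b = 1, c = -11
Discriminant = b^2 - 4ac = 1^2 - 4(2)(-11) = 1 + 88 = 89
Since discriminant = 89 > 0, there are two real roots.
x = (-1 ± sqrt(89)) / 4
Numerically: x ≈ 2.1085 or x ≈ -2.6085

x = (-1 + sqrt(89)) / 4 or x = (-1 - sqrt(89)) / 4


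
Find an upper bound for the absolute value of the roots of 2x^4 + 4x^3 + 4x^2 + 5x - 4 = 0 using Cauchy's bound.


Cauchy's bound: all roots r satisfy |r| <= 1 + max(|a_i/a_n|) for i = 0,...,n-1
where a_n is the leading coefficient.

Coefficients: [2, 4, 4, 5, -4]
Leading coefficient a_n = 2
Ratios |a_i/a_n|: 2, 2, 5/2, 2
Maximum ratio: 5/2
Cauchy's bound: |r| <= 1 + 5/2 = 7/2

Upper bound = 7/2


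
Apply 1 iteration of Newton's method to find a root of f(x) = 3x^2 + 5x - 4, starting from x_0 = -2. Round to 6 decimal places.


Newton's method: x_(n+1) = x_n - f(x_n)/f'(x_n)
f(x) = 3x^2 + 5x - 4
f'(x) = 6x + 5

Iteration 1:
  f(-2.000000) = -2.000000
  f'(-2.000000) = -7.000000
  x_1 = -2.000000 - (-2.000000)/(-7.000000) = -2.285714

x_1 = -2.285714


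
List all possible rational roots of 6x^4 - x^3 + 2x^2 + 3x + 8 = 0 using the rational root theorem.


Rational root theorem: possible roots are ±p/q where:
  p divides the constant term (8): p ∈ {1, 2, 4, 8}
  q divides the leading coefficient (6): q ∈ {1, 2, 3, 6}

All possible rational roots: -8, -4, -8/3, -2, -4/3, -1, -2/3, -1/2, -1/3, -1/6, 1/6, 1/3, 1/2, 2/3, 1, 4/3, 2, 8/3, 4, 8

-8, -4, -8/3, -2, -4/3, -1, -2/3, -1/2, -1/3, -1/6, 1/6, 1/3, 1/2, 2/3, 1, 4/3, 2, 8/3, 4, 8


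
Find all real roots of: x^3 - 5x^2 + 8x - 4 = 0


Let p(x) = x^3 - 5x^2 + 8x - 4. By the rational root theorem (leading coefficient 1), any rational root is an integer divisor of 4: try ±1, ±2, ... in turn.
Test x = 1: value = 0 ✓, so (x - 1) is a factor.
Synthetic division by (x - 1): bring down 1; 1(1) - 5 = -4; (-4)(1) + 8 = 4; 4(1) - 4 = 0 → quotient x^2 - 4x + 4, remainder 0.
Solve the quadratic x^2 - 4x + 4 = 0: discriminant = (-4)^2 - 4(1)(4) = 16 - 16 = 0.
Discriminant = 0, so a double root: x = 4/2 = 2.

x = 1, x = 2 (multiplicity 2)


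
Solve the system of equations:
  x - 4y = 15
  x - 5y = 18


Using Cramer's rule:
Determinant D = (1)(-5) - (1)(-4) = -5 + 4 = -1
Dx = (15)(-5) - (18)(-4) = -75 + 72 = -3
Dy = (1)(18) - (1)(15) = 18 - 15 = 3
x = Dx/D = -3/-1 = 3
y = Dy/D = 3/-1 = -3

x = 3, y = -3


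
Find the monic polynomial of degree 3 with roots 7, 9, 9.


A monic polynomial with roots 7, 9, 9 is:
p(x) = (x - 7)(x - 9)(x - 9)
After multiplying by (x - 7): x - 7
After multiplying by (x - 9): x^2 - 16x + 63
After multiplying by (x - 9): x^3 - 25x^2 + 207x - 567

x^3 - 25x^2 + 207x - 567


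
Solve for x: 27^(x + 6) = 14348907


Express both sides with the same base.
14348907 = 27^5
Since the bases match, equate exponents: x + 6 = 5
So x = 5 - (6) = -1

x = -1


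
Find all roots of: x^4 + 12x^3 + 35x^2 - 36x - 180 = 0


Let p(x) = x^4 + 12x^3 + 35x^2 - 36x - 180. By the rational root theorem (leading coefficient 1), any rational root is an integer divisor of 180: try ±1, ±2, ... in turn.
Test x = 1: value = -168 ≠ 0.
Test x = -1: value = -120 ≠ 0.
Test x = 2: value = 0 ✓, so (x - 2) is a factor.
Synthetic division by (x - 2): bring down 1; 1(2) + 12 = 14; 14(2) + 35 = 63; 63(2) - 36 = 90; 90(2) - 180 = 0 → quotient x^3 + 14x^2 + 63x + 90, remainder 0.
Continue with the quotient x^3 + 14x^2 + 63x + 90 (candidates must divide 90; re-test x = 2 first in case it repeats).
Test x = 2: value = 280 ≠ 0.
Test x = -2: value = 12 ≠ 0.
Test x = 3: value = 432 ≠ 0.
Test x = -3: value = 0 ✓, so (x + 3) is a factor.
Synthetic division by (x + 3): bring down 1; 1(-3) + 14 = 11; 11(-3) + 63 = 30; 30(-3) + 90 = 0 → quotient x^2 + 11x + 30, remainder 0.
Solve the quadratic x^2 + 11x + 30 = 0: discriminant = 11^2 - 4(1)(30) = 121 - 120 = 1.
sqrt(1) = 1, so x = (-11 ± 1)/2: x = -5 or x = -6.
Collecting all roots found:

x = -6, x = -5, x = -3, x = 2


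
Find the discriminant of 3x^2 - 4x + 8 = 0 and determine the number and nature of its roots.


For ax^2 + bx + c = 0, discriminant D = b^2 - 4ac
Here a = 3, b = -4, c = 8
D = (-4)^2 - 4(3)(8) = 16 - 96 = -80

D = -80 < 0
The equation has no real roots (2 complex conjugate roots).

Discriminant = -80, no real roots (2 complex conjugate roots)


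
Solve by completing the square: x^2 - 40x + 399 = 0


Start: x^2 - 40x + 399 = 0
Move constant: x^2 - 40x = -399
Half of -40 is -20, squared is 400
Add 400 to both sides: x^2 - 40x + 400 = 1
(x - 20)^2 = 1
x - 20 = ±1
x = 20 + 1 = 21 or x = 20 - 1 = 19

x = 19, x = 21


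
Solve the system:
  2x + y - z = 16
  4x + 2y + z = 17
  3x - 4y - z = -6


Using Cramer's rule. Expand each determinant along the first row.
D  = 2*[2*(-1) - 1*(-4)] - 1*[4*(-1) - 1*3] + (-1)*[4*(-4) - 2*3]
  = 2*(2) - 1*(-7) + (-1)*(-22) = 33
Dx = 16*[2*(-1) - 1*(-4)] - 1*[17*(-1) - 1*(-6)] + (-1)*[17*(-4) - 2*(-6)]
  = 16*(2) - 1*(-11) + (-1)*(-56) = 99
Dy = 2*[17*(-1) - 1*(-6)] - 16*[4*(-1) - 1*3] + (-1)*[4*(-6) - 17*3]
  = 2*(-11) - 16*(-7) + (-1)*(-75) = 165
Dz = 2*[2*(-6) - 17*(-4)] - 1*[4*(-6) - 17*3] + 16*[4*(-4) - 2*3]
  = 2*(56) - 1*(-75) + 16*(-22) = -165
x = Dx/D = 99/33 = 3, y = Dy/D = 165/33 = 5, z = Dz/D = -165/33 = -5
Check eq1: (2)(3) + (1)(5) + (-1)(-5) = 16 = 16 ✓
Check eq2: (4)(3) + (2)(5) + (1)(-5) = 17 = 17 ✓
Check eq3: (3)(3) + (-4)(5) + (-1)(-5) = -6 = -6 ✓

x = 3, y = 5, z = -5


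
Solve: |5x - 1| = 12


An absolute value equation |expr| = 12 gives two cases:
Case 1: 5x - 1 = 12
  5x = 13, so x = 13/5
Case 2: 5x - 1 = -12
  5x = -11, so x = -11/5

x = -11/5, x = 13/5


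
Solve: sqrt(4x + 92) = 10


Square both sides: 4x + 92 = 10^2 = 100
4x = 100 - 92 = 8
x = 2
Check: sqrt(4*2 + 92) = sqrt(100) = 10 ✓

x = 2


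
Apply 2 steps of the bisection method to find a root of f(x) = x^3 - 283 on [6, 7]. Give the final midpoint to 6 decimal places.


f(x) = x^3 - 283
f(6) = -67 < 0
f(7) = 60 > 0

Step 1: midpoint = (6.000000 + 7.000000)/2 = 6.500000
  f(6.500000) = -8.375000
  f(mid) < 0, so root is in [6.500000, 7.000000]

Step 2: midpoint = (6.500000 + 7.000000)/2 = 6.750000
  f(6.750000) = 24.546875
  f(mid) > 0, so root is in [6.500000, 6.750000]

midpoint = 6.750000


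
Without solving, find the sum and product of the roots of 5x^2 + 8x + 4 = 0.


By Vieta's formulas for ax^2 + bx + c = 0:
  Sum of roots = -b/a
  Product of roots = c/a

Here a = 5, b = 8, c = 4
Sum = -(8)/5 = -8/5
Product = 4/5 = 4/5

Sum = -8/5, Product = 4/5


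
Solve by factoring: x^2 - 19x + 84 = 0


We need two numbers that multiply to 84 and add to -19.
Those numbers are -7 and -12 (since (-7) * (-12) = 84 and (-7) + (-12) = -19).
So x^2 - 19x + 84 = (x - 7)(x - 12) = 0
Setting each factor to zero: x = 7 or x = 12

x = 7, x = 12


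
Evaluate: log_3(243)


We need the exponent such that 3^? = 243
3^5 = 243
Therefore log_3(243) = 5

5


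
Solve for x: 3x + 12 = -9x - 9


Starting with: 3x + 12 = -9x - 9
Move all x terms to left: (3 + 9)x = -9 - 12
Simplify: 12x = -21
Divide both sides by 12: x = -7/4

x = -7/4


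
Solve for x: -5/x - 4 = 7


Subtract -4 from both sides: -5/x = 11
Multiply both sides by x: -5 = 11 * x
Divide by 11: x = -5/11

x = -5/11


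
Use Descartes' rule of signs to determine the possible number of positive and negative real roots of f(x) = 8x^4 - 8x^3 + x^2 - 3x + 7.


Descartes' rule of signs:

For positive roots, count sign changes in f(x) = 8x^4 - 8x^3 + x^2 - 3x + 7:
Signs of coefficients: +, -, +, -, +
Number of sign changes: 4
Possible positive real roots: 4, 2, 0

For negative roots, examine f(-x) = 8x^4 + 8x^3 + x^2 + 3x + 7:
Signs of coefficients: +, +, +, +, +
Number of sign changes: 0
Possible negative real roots: 0

Positive roots: 4 or 2 or 0; Negative roots: 0


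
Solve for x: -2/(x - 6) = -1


Multiply both sides by (x - 6): -2 = -1(x - 6)
Distribute: -2 = -x + 6
-x = -2 - 6 = -8
x = 8

x = 8


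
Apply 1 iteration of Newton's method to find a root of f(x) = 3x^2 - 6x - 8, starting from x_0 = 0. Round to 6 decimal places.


Newton's method: x_(n+1) = x_n - f(x_n)/f'(x_n)
f(x) = 3x^2 - 6x - 8
f'(x) = 6x - 6

Iteration 1:
  f(0.000000) = -8.000000
  f'(0.000000) = -6.000000
  x_1 = 0.000000 - (-8.000000)/(-6.000000) = -1.333333

x_1 = -1.333333


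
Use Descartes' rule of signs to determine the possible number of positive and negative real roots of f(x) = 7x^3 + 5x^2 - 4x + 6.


Descartes' rule of signs:

For positive roots, count sign changes in f(x) = 7x^3 + 5x^2 - 4x + 6:
Signs of coefficients: +, +, -, +
Number of sign changes: 2
Possible positive real roots: 2, 0

For negative roots, examine f(-x) = -7x^3 + 5x^2 + 4x + 6:
Signs of coefficients: -, +, +, +
Number of sign changes: 1
Possible negative real roots: 1

Positive roots: 2 or 0; Negative roots: 1


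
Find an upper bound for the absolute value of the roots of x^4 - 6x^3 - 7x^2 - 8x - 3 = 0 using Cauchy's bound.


Cauchy's bound: all roots r satisfy |r| <= 1 + max(|a_i/a_n|) for i = 0,...,n-1
where a_n is the leading coefficient.

Coefficients: [1, -6, -7, -8, -3]
Leading coefficient a_n = 1
Ratios |a_i/a_n|: 6, 7, 8, 3
Maximum ratio: 8
Cauchy's bound: |r| <= 1 + 8 = 9

Upper bound = 9


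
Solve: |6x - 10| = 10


An absolute value equation |expr| = 10 gives two cases:
Case 1: 6x - 10 = 10
  6x = 20, so x = 10/3
Case 2: 6x - 10 = -10
  6x = 0, so x = 0

x = 0, x = 10/3


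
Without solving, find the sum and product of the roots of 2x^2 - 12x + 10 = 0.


By Vieta's formulas for ax^2 + bx + c = 0:
  Sum of roots = -b/a
  Product of roots = c/a

Here a = 2, b = -12, c = 10
Sum = -(-12)/2 = 6
Product = 10/2 = 5

Sum = 6, Product = 5


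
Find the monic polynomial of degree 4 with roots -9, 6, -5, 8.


A monic polynomial with roots -9, 6, -5, 8 is:
p(x) = (x + 9)(x - 6)(x + 5)(x - 8)
After multiplying by (x + 9): x + 9
After multiplying by (x - 6): x^2 + 3x - 54
After multiplying by (x + 5): x^3 + 8x^2 - 39x - 270
After multiplying by (x - 8): x^4 - 103x^2 + 42x + 2160

x^4 - 103x^2 + 42x + 2160


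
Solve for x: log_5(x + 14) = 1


Convert to exponential form: x + 14 = 5^1 = 5
x = 5 - 14 = -9
Check: log_5(-9 + 14) = log_5(5) = log_5(5) = 1 ✓

x = -9


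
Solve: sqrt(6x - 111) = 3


Square both sides: 6x - 111 = 3^2 = 9
6x = 9 + 111 = 120
x = 20
Check: sqrt(6*20 - 111) = sqrt(9) = 3 ✓

x = 20


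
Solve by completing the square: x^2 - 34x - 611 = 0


Start: x^2 - 34x - 611 = 0
Move constant: x^2 - 34x = 611
Half of -34 is -17, squared is 289
Add 289 to both sides: x^2 - 34x + 289 = 900
(x - 17)^2 = 900
x - 17 = ±30
x = 17 + 30 = 47 or x = 17 - 30 = -13

x = -13, x = 47


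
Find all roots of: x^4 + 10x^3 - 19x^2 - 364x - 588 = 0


Let p(x) = x^4 + 10x^3 - 19x^2 - 364x - 588. By the rational root theorem (leading coefficient 1), any rational root is an integer divisor of 588: try ±1, ±2, ... in turn.
Test x = 1: value = -960 ≠ 0.
Test x = -1: value = -252 ≠ 0.
Test x = 2: value = -1296 ≠ 0.
Test x = -2: value = 0 ✓, so (x + 2) is a factor.
Synthetic division by (x + 2): bring down 1; 1(-2) + 10 = 8; 8(-2) - 19 = -35; (-35)(-2) - 364 = -294; (-294)(-2) - 588 = 0 → quotient x^3 + 8x^2 - 35x - 294, remainder 0.
Continue with the quotient x^3 + 8x^2 - 35x - 294 (candidates must divide 294; re-test x = -2 first in case it repeats).
Test x = -2: value = -200 ≠ 0.
Test x = 3: value = -300 ≠ 0.
Test x = -3: value = -144 ≠ 0.
Test x = 6: value = 0 ✓, so (x - 6) is a factor.
Synthetic division by (x - 6): bring down 1; 1(6) + 8 = 14; 14(6) - 35 = 49; 49(6) - 294 = 0 → quotient x^2 + 14x + 49, remainder 0.
Solve the quadratic x^2 + 14x + 49 = 0: discriminant = 14^2 - 4(1)(49) = 196 - 196 = 0.
Discriminant = 0, so a double root: x = -14/2 = -7.
Collecting all roots found:

x = -7 (multiplicity 2), x = -2, x = 6


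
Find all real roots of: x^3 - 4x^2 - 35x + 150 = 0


Let p(x) = x^3 - 4x^2 - 35x + 150. By the rational root theorem (leading coefficient 1), any rational root is an integer divisor of 150: try ±1, ±2, ... in turn.
Test x = 1: value = 112 ≠ 0.
Test x = -1: value = 180 ≠ 0.
Test x = 2: value = 72 ≠ 0.
Test x = -2: value = 196 ≠ 0.
Test x = 3: value = 36 ≠ 0.
Test x = -3: value = 192 ≠ 0.
Test x = 5: value = 0 ✓, so (x - 5) is a factor.
Synthetic division by (x - 5): bring down 1; 1(5) - 4 = 1; 1(5) - 35 = -30; (-30)(5) + 150 = 0 → quotient x^2 + x - 30, remainder 0.
Solve the quadratic x^2 + x - 30 = 0: discriminant = 1^2 - 4(1)(-30) = 1 + 120 = 121.
sqrt(121) = 11, so x = (-1 ± 11)/2: x = 5 or x = -6.

x = -6, x = 5 (multiplicity 2)


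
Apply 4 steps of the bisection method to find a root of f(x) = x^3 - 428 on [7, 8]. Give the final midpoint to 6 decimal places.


f(x) = x^3 - 428
f(7) = -85 < 0
f(8) = 84 > 0

Step 1: midpoint = (7.000000 + 8.000000)/2 = 7.500000
  f(7.500000) = -6.125000
  f(mid) < 0, so root is in [7.500000, 8.000000]

Step 2: midpoint = (7.500000 + 8.000000)/2 = 7.750000
  f(7.750000) = 37.484375
  f(mid) > 0, so root is in [7.500000, 7.750000]

Step 3: midpoint = (7.500000 + 7.750000)/2 = 7.625000
  f(7.625000) = 15.322266
  f(mid) > 0, so root is in [7.500000, 7.625000]

Step 4: midpoint = (7.500000 + 7.625000)/2 = 7.562500
  f(7.562500) = 4.510010
  f(mid) > 0, so root is in [7.500000, 7.562500]

midpoint = 7.562500


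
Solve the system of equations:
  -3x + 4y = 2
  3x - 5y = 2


Using Cramer's rule:
Determinant D = (-3)(-5) - (3)(4) = 15 - 12 = 3
Dx = (2)(-5) - (2)(4) = -10 - 8 = -18
Dy = (-3)(2) - (3)(2) = -6 - 6 = -12
x = Dx/D = -18/3 = -6
y = Dy/D = -12/3 = -4

x = -6, y = -4


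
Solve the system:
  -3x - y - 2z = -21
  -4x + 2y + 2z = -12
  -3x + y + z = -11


Using Cramer's rule. Expand each determinant along the first row.
D  = (-3)*[2*1 - 2*1] - (-1)*[(-4)*1 - 2*(-3)] + (-2)*[(-4)*1 - 2*(-3)]
  = (-3)*(0) - (-1)*(2) + (-2)*(2) = -2
Dx = (-21)*[2*1 - 2*1] - (-1)*[(-12)*1 - 2*(-11)] + (-2)*[(-12)*1 - 2*(-11)]
  = (-21)*(0) - (-1)*(10) + (-2)*(10) = -10
Dy = (-3)*[(-12)*1 - 2*(-11)] - (-21)*[(-4)*1 - 2*(-3)] + (-2)*[(-4)*(-11) - (-12)*(-3)]
  = (-3)*(10) - (-21)*(2) + (-2)*(8) = -4
Dz = (-3)*[2*(-11) - (-12)*1] - (-1)*[(-4)*(-11) - (-12)*(-3)] + (-21)*[(-4)*1 - 2*(-3)]
  = (-3)*(-10) - (-1)*(8) + (-21)*(2) = -4
x = Dx/D = -10/-2 = 5, y = Dy/D = -4/-2 = 2, z = Dz/D = -4/-2 = 2
Check eq1: (-3)(5) + (-1)(2) + (-2)(2) = -21 = -21 ✓
Check eq2: (-4)(5) + (2)(2) + (2)(2) = -12 = -12 ✓
Check eq3: (-3)(5) + (1)(2) + (1)(2) = -11 = -11 ✓

x = 5, y = 2, z = 2


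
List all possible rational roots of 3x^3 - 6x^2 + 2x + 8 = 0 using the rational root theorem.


Rational root theorem: possible roots are ±p/q where:
  p divides the constant term (8): p ∈ {1, 2, 4, 8}
  q divides the leading coefficient (3): q ∈ {1, 3}

All possible rational roots: -8, -4, -8/3, -2, -4/3, -1, -2/3, -1/3, 1/3, 2/3, 1, 4/3, 2, 8/3, 4, 8

-8, -4, -8/3, -2, -4/3, -1, -2/3, -1/3, 1/3, 2/3, 1, 4/3, 2, 8/3, 4, 8


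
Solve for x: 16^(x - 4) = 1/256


Express both sides with the same base.
1/256 = 16^(-2)
Since the bases match, equate exponents: x - 4 = -2
So x = -2 - (-4) = 2

x = 2


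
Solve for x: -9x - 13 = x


Starting with: -9x - 13 = x
Move all x terms to left: (-9 - 1)x = 0 + 13
Simplify: -10x = 13
Divide both sides by -10: x = -13/10

x = -13/10


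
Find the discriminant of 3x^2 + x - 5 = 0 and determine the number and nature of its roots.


For ax^2 + bx + c = 0, discriminant D = b^2 - 4ac
Here a = 3, b = 1, c = -5
D = (1)^2 - 4(3)(-5) = 1 + 60 = 61

D = 61 > 0 but not a perfect square
The equation has 2 distinct real irrational roots.

Discriminant = 61, 2 distinct real irrational roots


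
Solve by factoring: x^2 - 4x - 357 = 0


We need two numbers that multiply to -357 and add to -4.
Those numbers are -21 and 17 (since (-21) * 17 = -357 and (-21) + 17 = -4).
So x^2 - 4x - 357 = (x - 21)(x + 17) = 0
Setting each factor to zero: x = 21 or x = -17

x = -17, x = 21


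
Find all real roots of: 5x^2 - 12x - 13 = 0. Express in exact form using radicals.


Using the quadratic formula: x = (-b ± sqrt(b^2 - 4ac)) / (2a)
Here a = 5, b = -12, c = -13
Discriminant = b^2 - 4ac = (-12)^2 - 4(5)(-13) = 144 + 260 = 404
Since discriminant = 404 > 0, there are two real roots.
x = (12 ± 2*sqrt(101)) / 10
Simplifying: x = (6 ± sqrt(101)) / 5
Numerically: x ≈ 3.2100 or x ≈ -0.8100

x = (6 + sqrt(101)) / 5 or x = (6 - sqrt(101)) / 5


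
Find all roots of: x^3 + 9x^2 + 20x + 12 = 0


Let p(x) = x^3 + 9x^2 + 20x + 12. By the rational root theorem (leading coefficient 1), any rational root is an integer divisor of 12: try ±1, ±2, ... in turn.
Test x = 1: value = 42 ≠ 0.
Test x = -1: value = 0 ✓, so (x + 1) is a factor.
Synthetic division by (x + 1): bring down 1; 1(-1) + 9 = 8; 8(-1) + 20 = 12; 12(-1) + 12 = 0 → quotient x^2 + 8x + 12, remainder 0.
Solve the quadratic x^2 + 8x + 12 = 0: discriminant = 8^2 - 4(1)(12) = 64 - 48 = 16.
sqrt(16) = 4, so x = (-8 ± 4)/2: x = -2 or x = -6.
Collecting all roots found:

x = -6, x = -2, x = -1


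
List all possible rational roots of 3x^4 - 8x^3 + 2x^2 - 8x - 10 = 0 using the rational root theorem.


Rational root theorem: possible roots are ±p/q where:
  p divides the constant term (-10): p ∈ {1, 2, 5, 10}
  q divides the leading coefficient (3): q ∈ {1, 3}

All possible rational roots: -10, -5, -10/3, -2, -5/3, -1, -2/3, -1/3, 1/3, 2/3, 1, 5/3, 2, 10/3, 5, 10

-10, -5, -10/3, -2, -5/3, -1, -2/3, -1/3, 1/3, 2/3, 1, 5/3, 2, 10/3, 5, 10


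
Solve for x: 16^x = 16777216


Express both sides with the same base.
16777216 = 16^6
Since the bases match: x = 6

x = 6


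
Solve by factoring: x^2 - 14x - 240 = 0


We need two numbers that multiply to -240 and add to -14.
Those numbers are -24 and 10 (since (-24) * 10 = -240 and (-24) + 10 = -14).
So x^2 - 14x - 240 = (x - 24)(x + 10) = 0
Setting each factor to zero: x = 24 or x = -10

x = -10, x = 24


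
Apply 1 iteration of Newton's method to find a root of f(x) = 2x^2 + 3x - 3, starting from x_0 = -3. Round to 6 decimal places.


Newton's method: x_(n+1) = x_n - f(x_n)/f'(x_n)
f(x) = 2x^2 + 3x - 3
f'(x) = 4x + 3

Iteration 1:
  f(-3.000000) = 6.000000
  f'(-3.000000) = -9.000000
  x_1 = -3.000000 - (6.000000)/(-9.000000) = -2.333333

x_1 = -2.333333


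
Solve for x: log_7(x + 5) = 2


Convert to exponential form: x + 5 = 7^2 = 49
x = 49 - 5 = 44
Check: log_7(44 + 5) = log_7(49) = log_7(49) = 2 ✓

x = 44


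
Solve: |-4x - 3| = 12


An absolute value equation |expr| = 12 gives two cases:
Case 1: -4x - 3 = 12
  -4x = 15, so x = -15/4
Case 2: -4x - 3 = -12
  -4x = -9, so x = 9/4

x = -15/4, x = 9/4


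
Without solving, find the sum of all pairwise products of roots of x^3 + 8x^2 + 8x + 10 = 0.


By Vieta's formulas for x^3 + bx^2 + cx + d = 0:
  r1 + r2 + r3 = -b/a = -8
  r1*r2 + r1*r3 + r2*r3 = c/a = 8
  r1*r2*r3 = -d/a = -10


Sum of pairwise products = 8


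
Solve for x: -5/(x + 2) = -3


Multiply both sides by (x + 2): -5 = -3(x + 2)
Distribute: -5 = -3x - 6
-3x = -5 + 6 = 1
x = -1/3

x = -1/3


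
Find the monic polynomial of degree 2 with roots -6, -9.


A monic polynomial with roots -6, -9 is:
p(x) = (x + 6)(x + 9)
After multiplying by (x + 6): x + 6
After multiplying by (x + 9): x^2 + 15x + 54

x^2 + 15x + 54


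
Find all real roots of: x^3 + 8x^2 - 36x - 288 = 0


Let p(x) = x^3 + 8x^2 - 36x - 288. By the rational root theorem (leading coefficient 1), any rational root is an integer divisor of 288: try ±1, ±2, ... in turn.
Test x = 1: value = -315 ≠ 0.
Test x = -1: value = -245 ≠ 0.
Test x = 2: value = -320 ≠ 0.
Test x = -2: value = -192 ≠ 0.
Test x = 3: value = -297 ≠ 0.
Test x = -3: value = -135 ≠ 0.
Test x = 4: value = -240 ≠ 0.
Test x = -4: value = -80 ≠ 0.
Test x = 6: value = 0 ✓, so (x - 6) is a factor.
Synthetic division by (x - 6): bring down 1; 1(6) + 8 = 14; 14(6) - 36 = 48; 48(6) - 288 = 0 → quotient x^2 + 14x + 48, remainder 0.
Solve the quadratic x^2 + 14x + 48 = 0: discriminant = 14^2 - 4(1)(48) = 196 - 192 = 4.
sqrt(4) = 2, so x = (-14 ± 2)/2: x = -6 or x = -8.

x = -8, x = -6, x = 6


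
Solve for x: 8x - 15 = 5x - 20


Starting with: 8x - 15 = 5x - 20
Move all x terms to left: (8 - 5)x = -20 + 15
Simplify: 3x = -5
Divide both sides by 3: x = -5/3

x = -5/3


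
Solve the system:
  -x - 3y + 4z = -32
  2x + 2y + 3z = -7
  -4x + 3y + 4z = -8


Using Cramer's rule. Expand each determinant along the first row.
D  = (-1)*[2*4 - 3*3] - (-3)*[2*4 - 3*(-4)] + 4*[2*3 - 2*(-4)]
  = (-1)*(-1) - (-3)*(20) + 4*(14) = 117
Dx = (-32)*[2*4 - 3*3] - (-3)*[(-7)*4 - 3*(-8)] + 4*[(-7)*3 - 2*(-8)]
  = (-32)*(-1) - (-3)*(-4) + 4*(-5) = 0
Dy = (-1)*[(-7)*4 - 3*(-8)] - (-32)*[2*4 - 3*(-4)] + 4*[2*(-8) - (-7)*(-4)]
  = (-1)*(-4) - (-32)*(20) + 4*(-44) = 468
Dz = (-1)*[2*(-8) - (-7)*3] - (-3)*[2*(-8) - (-7)*(-4)] + (-32)*[2*3 - 2*(-4)]
  = (-1)*(5) - (-3)*(-44) + (-32)*(14) = -585
x = Dx/D = 0/117 = 0, y = Dy/D = 468/117 = 4, z = Dz/D = -585/117 = -5
Check eq1: (-1)(0) + (-3)(4) + (4)(-5) = -32 = -32 ✓
Check eq2: (2)(0) + (2)(4) + (3)(-5) = -7 = -7 ✓
Check eq3: (-4)(0) + (3)(4) + (4)(-5) = -8 = -8 ✓

x = 0, y = 4, z = -5


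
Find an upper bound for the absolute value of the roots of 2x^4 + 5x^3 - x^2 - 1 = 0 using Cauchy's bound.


Cauchy's bound: all roots r satisfy |r| <= 1 + max(|a_i/a_n|) for i = 0,...,n-1
where a_n is the leading coefficient.

Coefficients: [2, 5, -1, 0, -1]
Leading coefficient a_n = 2
Ratios |a_i/a_n|: 5/2, 1/2, 0, 1/2
Maximum ratio: 5/2
Cauchy's bound: |r| <= 1 + 5/2 = 7/2

Upper bound = 7/2


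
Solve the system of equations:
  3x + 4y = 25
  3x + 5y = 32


Using Cramer's rule:
Determinant D = (3)(5) - (3)(4) = 15 - 12 = 3
Dx = (25)(5) - (32)(4) = 125 - 128 = -3
Dy = (3)(32) - (3)(25) = 96 - 75 = 21
x = Dx/D = -3/3 = -1
y = Dy/D = 21/3 = 7

x = -1, y = 7


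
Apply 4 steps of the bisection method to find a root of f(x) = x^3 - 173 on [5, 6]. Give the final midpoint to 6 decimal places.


f(x) = x^3 - 173
f(5) = -48 < 0
f(6) = 43 > 0

Step 1: midpoint = (5.000000 + 6.000000)/2 = 5.500000
  f(5.500000) = -6.625000
  f(mid) < 0, so root is in [5.500000, 6.000000]

Step 2: midpoint = (5.500000 + 6.000000)/2 = 5.750000
  f(5.750000) = 17.109375
  f(mid) > 0, so root is in [5.500000, 5.750000]

Step 3: midpoint = (5.500000 + 5.750000)/2 = 5.625000
  f(5.625000) = 4.978516
  f(mid) > 0, so root is in [5.500000, 5.625000]

Step 4: midpoint = (5.500000 + 5.625000)/2 = 5.562500
  f(5.562500) = -0.888428
  f(mid) < 0, so root is in [5.562500, 5.625000]

midpoint = 5.562500


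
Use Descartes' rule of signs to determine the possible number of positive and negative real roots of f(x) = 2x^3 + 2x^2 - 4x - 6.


Descartes' rule of signs:

For positive roots, count sign changes in f(x) = 2x^3 + 2x^2 - 4x - 6:
Signs of coefficients: +, +, -, -
Number of sign changes: 1
Possible positive real roots: 1

For negative roots, examine f(-x) = -2x^3 + 2x^2 + 4x - 6:
Signs of coefficients: -, +, +, -
Number of sign changes: 2
Possible negative real roots: 2, 0

Positive roots: 1; Negative roots: 2 or 0
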